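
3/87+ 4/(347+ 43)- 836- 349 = -1184.96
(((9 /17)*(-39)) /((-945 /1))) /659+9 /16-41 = -253691727 /6273680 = -40.44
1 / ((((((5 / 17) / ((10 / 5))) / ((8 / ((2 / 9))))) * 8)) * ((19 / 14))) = 2142 / 95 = 22.55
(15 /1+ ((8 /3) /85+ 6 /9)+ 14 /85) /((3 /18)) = 1618 /17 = 95.18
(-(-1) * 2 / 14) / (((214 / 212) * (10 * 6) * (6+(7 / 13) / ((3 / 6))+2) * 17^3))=689 / 13026622980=0.00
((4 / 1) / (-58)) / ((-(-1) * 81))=-2 / 2349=-0.00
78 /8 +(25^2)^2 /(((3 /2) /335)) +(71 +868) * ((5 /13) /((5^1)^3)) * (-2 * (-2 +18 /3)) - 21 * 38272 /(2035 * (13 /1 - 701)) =5954440923921341 /68253900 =87239570.54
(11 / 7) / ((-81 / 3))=-11 / 189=-0.06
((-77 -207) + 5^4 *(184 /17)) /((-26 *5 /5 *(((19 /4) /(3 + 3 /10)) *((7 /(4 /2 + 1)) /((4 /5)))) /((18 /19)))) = -785306016 /13961675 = -56.25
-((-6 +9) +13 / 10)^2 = -1849 / 100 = -18.49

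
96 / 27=32 / 9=3.56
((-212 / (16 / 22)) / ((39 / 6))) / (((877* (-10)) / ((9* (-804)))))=-2109294 / 57005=-37.00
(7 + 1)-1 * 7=1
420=420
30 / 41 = 0.73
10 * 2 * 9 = 180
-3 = -3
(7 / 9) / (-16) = -7 / 144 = -0.05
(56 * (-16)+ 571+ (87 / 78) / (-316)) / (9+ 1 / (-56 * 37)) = -36.11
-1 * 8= -8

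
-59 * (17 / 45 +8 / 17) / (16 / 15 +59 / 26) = -995566 / 66351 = -15.00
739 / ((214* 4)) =739 / 856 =0.86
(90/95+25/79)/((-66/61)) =-115717/99066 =-1.17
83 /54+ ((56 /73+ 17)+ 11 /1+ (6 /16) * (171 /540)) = 9594169 /315360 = 30.42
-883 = -883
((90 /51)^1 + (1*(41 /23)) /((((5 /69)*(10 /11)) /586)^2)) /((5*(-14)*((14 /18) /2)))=-13488580540269 /2603125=-5181687.60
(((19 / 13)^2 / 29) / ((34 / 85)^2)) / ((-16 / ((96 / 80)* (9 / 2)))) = -48735 / 313664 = -0.16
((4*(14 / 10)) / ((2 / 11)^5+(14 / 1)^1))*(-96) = -72150848 / 1878955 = -38.40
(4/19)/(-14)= -2/133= -0.02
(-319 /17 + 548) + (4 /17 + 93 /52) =531.26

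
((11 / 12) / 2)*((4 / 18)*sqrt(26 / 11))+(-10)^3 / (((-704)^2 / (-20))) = 0.20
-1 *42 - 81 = -123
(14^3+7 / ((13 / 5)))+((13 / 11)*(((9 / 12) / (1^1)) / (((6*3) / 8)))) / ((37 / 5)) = 43599092 / 15873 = 2746.75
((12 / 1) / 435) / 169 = 4 / 24505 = 0.00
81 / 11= 7.36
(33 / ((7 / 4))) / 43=132 / 301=0.44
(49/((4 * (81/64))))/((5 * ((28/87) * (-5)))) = -1.20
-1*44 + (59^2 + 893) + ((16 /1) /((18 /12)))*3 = 4362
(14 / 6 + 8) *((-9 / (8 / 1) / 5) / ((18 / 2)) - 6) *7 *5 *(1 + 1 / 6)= -366079 / 144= -2542.22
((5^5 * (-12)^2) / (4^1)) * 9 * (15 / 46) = 7593750 / 23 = 330163.04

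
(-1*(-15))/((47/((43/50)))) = 129/470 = 0.27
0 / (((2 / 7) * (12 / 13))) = 0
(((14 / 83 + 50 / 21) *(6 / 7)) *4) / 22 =1616 / 4067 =0.40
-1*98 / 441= -2 / 9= -0.22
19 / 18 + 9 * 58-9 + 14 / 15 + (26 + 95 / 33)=538429 / 990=543.87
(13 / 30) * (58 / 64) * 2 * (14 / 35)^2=377 / 3000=0.13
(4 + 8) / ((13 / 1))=12 / 13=0.92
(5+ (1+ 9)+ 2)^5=1419857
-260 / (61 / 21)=-5460 / 61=-89.51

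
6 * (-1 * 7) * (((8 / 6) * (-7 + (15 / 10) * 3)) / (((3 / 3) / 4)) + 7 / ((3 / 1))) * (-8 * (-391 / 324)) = 120428 / 27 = 4460.30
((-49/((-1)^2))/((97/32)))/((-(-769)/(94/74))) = -73696/2759941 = -0.03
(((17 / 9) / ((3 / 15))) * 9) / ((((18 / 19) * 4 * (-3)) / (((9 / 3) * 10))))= -8075 / 36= -224.31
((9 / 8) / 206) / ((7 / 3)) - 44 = -507557 / 11536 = -44.00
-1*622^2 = -386884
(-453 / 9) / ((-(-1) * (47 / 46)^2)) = -319516 / 6627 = -48.21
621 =621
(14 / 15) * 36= 168 / 5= 33.60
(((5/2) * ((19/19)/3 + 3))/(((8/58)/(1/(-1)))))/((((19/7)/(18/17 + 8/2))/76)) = -436450/51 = -8557.84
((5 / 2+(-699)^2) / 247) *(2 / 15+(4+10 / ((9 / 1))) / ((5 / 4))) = 977207 / 117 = 8352.20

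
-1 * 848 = -848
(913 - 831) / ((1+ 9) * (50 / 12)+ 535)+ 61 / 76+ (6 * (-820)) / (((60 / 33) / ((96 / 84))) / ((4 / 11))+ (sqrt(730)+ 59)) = -1298811719623 / 13827028460+ 314880 * sqrt(730) / 210329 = -53.48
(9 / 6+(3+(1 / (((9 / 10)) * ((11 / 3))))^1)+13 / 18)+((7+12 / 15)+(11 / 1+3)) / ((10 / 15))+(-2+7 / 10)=18278 / 495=36.93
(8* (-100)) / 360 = -20 / 9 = -2.22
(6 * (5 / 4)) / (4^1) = 15 / 8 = 1.88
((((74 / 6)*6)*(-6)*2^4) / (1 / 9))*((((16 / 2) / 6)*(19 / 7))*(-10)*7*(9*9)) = 1311966720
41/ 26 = 1.58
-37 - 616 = -653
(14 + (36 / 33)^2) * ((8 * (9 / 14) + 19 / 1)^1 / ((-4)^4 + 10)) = 155311 / 112651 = 1.38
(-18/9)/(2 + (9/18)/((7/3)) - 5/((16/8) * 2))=-56/27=-2.07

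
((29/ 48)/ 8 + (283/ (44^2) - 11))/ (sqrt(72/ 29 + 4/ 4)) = -500803*sqrt(2929)/ 4692864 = -5.78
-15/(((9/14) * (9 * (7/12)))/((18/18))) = -40/9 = -4.44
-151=-151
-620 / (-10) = 62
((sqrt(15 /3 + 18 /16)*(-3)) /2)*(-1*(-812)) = -4263*sqrt(2) /2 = -3014.40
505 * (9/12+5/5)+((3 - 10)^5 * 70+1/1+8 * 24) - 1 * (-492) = -4699685/4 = -1174921.25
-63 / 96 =-21 / 32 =-0.66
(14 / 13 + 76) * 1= 1002 / 13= 77.08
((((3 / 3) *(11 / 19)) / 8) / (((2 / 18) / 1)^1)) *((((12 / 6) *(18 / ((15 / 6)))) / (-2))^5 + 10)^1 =-2991528837 / 237500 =-12595.91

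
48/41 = 1.17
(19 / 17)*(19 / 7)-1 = 242 / 119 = 2.03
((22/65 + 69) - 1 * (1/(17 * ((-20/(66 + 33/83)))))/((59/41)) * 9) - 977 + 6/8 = -9801714093/10822370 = -905.69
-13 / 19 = -0.68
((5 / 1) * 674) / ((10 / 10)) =3370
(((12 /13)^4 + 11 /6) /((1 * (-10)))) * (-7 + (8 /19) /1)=10964675 /6511908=1.68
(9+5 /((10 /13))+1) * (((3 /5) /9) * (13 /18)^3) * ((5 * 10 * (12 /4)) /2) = 31.08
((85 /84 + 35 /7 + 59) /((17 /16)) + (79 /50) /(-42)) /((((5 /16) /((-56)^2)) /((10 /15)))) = 7824076288 /19125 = 409102.03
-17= -17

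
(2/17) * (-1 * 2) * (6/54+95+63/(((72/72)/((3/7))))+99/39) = -58336/1989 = -29.33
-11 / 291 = -0.04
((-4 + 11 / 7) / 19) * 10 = -170 / 133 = -1.28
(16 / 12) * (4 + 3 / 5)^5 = 25745372 / 9375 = 2746.17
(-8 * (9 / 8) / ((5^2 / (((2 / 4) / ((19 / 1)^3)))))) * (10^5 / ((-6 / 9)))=3.94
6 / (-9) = -2 / 3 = -0.67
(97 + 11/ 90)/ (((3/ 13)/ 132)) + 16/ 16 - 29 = 55525.91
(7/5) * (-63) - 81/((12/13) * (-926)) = -1631709/18520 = -88.11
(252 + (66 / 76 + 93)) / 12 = 4381 / 152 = 28.82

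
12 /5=2.40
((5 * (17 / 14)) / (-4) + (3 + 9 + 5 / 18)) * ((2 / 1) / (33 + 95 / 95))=319 / 504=0.63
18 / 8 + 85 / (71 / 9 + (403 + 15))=37557 / 15332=2.45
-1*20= -20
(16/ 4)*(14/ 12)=14/ 3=4.67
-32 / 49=-0.65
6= 6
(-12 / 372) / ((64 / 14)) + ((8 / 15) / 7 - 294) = -30615839 / 104160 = -293.93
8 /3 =2.67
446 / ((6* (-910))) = -223 / 2730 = -0.08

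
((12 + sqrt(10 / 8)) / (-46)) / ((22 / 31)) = -93 / 253-31 * sqrt(5) / 2024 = -0.40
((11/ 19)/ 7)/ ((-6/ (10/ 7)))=-55/ 2793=-0.02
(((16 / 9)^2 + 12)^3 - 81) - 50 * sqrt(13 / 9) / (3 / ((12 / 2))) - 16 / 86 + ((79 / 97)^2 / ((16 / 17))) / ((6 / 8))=2927847459011917 / 860056479468 - 100 * sqrt(13) / 3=3284.07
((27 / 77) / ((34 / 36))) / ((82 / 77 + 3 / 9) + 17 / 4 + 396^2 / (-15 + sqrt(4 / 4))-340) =-5832 / 181199549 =-0.00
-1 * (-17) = 17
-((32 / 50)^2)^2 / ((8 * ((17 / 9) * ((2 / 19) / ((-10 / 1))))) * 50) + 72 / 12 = 199919166 / 33203125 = 6.02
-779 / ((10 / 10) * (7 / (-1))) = 779 / 7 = 111.29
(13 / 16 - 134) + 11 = -1955 / 16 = -122.19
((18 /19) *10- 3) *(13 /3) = 533 /19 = 28.05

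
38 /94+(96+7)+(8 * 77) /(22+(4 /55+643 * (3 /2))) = 11289500 /108523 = 104.03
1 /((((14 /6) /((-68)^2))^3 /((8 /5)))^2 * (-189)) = -16890818320063195647049728 /20588575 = -820397638984883395.14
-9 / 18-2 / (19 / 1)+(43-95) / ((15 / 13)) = -26033 / 570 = -45.67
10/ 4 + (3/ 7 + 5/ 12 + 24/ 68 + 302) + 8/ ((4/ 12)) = 470809/ 1428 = 329.70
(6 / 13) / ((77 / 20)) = 120 / 1001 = 0.12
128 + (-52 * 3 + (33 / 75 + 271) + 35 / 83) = 506013 / 2075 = 243.86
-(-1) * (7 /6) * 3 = 7 /2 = 3.50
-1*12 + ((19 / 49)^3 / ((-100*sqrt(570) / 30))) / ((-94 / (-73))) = -12 - 26353*sqrt(570) / 1105900600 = -12.00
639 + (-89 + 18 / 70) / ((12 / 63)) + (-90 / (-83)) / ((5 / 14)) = 176.14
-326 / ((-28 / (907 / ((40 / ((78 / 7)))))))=5765799 / 1960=2941.73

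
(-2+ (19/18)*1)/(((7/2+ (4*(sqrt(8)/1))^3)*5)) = 119/377485155 - 34816*sqrt(2)/377485155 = -0.00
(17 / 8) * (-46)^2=8993 / 2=4496.50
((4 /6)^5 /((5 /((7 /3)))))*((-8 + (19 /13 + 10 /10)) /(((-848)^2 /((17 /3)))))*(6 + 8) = -1666 /44368155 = -0.00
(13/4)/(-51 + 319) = 13/1072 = 0.01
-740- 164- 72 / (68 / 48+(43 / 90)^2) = -947.77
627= 627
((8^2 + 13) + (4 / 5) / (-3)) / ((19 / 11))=12661 / 285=44.42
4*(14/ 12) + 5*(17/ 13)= 437/ 39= 11.21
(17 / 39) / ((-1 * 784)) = -17 / 30576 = -0.00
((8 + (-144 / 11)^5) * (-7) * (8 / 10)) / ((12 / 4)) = 1733650122848 / 2415765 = 717640.22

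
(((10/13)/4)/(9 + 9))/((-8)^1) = -5/3744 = -0.00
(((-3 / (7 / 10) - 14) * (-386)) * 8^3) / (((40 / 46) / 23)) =3345514496 / 35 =95586128.46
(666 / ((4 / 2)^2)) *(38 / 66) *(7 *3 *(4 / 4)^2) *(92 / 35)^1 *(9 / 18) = 145521 / 55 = 2645.84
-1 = -1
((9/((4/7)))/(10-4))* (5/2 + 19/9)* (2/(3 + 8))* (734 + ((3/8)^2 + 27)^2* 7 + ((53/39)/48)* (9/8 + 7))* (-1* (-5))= 630815820215/9732096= 64818.08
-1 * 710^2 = -504100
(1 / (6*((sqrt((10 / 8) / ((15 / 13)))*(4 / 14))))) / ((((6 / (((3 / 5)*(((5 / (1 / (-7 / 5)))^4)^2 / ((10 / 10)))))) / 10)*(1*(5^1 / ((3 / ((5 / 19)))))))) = 766718533*sqrt(39) / 650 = 7366393.39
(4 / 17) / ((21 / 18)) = 24 / 119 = 0.20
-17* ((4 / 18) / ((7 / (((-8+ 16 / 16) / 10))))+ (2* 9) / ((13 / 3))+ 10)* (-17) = 2389163 / 585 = 4084.04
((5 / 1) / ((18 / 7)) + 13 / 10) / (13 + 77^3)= 73 / 10272285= 0.00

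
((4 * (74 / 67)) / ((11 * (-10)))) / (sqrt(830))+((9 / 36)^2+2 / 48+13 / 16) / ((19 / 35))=1.69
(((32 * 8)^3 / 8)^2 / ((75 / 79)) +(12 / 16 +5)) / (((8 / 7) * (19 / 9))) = 29185436647722369 / 15200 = 1920094516297.52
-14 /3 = -4.67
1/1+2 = 3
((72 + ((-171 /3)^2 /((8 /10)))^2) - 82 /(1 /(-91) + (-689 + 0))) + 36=4136660008123 /250800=16493859.68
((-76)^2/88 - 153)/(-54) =961/594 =1.62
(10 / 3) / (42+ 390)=5 / 648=0.01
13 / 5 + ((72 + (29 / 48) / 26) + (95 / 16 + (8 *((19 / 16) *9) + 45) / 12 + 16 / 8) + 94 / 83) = 48978797 / 517920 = 94.57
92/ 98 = 46/ 49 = 0.94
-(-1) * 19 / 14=1.36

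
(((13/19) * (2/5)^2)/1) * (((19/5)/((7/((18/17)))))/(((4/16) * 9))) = 416/14875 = 0.03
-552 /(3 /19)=-3496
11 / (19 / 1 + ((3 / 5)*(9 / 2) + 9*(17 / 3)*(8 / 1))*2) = 5 / 382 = 0.01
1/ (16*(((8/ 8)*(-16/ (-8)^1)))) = 1/ 32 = 0.03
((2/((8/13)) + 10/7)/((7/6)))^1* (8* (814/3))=426536/49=8704.82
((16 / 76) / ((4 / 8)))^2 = 64 / 361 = 0.18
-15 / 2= -7.50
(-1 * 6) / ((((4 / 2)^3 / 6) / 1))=-9 / 2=-4.50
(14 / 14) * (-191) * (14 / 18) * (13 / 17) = -17381 / 153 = -113.60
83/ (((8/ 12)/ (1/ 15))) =83/ 10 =8.30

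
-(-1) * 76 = 76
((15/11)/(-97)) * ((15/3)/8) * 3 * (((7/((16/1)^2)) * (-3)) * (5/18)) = 2625/4370432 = 0.00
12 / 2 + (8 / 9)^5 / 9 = 3221414 / 531441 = 6.06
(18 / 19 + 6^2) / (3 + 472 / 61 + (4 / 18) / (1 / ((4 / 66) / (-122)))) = 12718134 / 3696127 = 3.44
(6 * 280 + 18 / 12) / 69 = 1121 / 46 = 24.37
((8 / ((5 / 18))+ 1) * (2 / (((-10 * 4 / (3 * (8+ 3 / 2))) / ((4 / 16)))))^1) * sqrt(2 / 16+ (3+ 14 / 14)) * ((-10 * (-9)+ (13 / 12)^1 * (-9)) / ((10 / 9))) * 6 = -73608831 * sqrt(66) / 64000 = -9343.77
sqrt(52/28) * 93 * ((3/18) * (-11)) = -341 * sqrt(91)/14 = -232.35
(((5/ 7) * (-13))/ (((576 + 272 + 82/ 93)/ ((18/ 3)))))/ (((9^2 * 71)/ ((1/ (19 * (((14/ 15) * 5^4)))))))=-403/ 391380715950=-0.00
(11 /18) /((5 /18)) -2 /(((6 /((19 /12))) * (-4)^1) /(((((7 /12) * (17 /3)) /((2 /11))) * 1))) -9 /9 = 186563 /51840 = 3.60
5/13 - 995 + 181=-813.62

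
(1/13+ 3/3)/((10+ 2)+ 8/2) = 7/104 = 0.07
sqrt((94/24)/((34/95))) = sqrt(455430)/204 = 3.31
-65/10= -13/2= -6.50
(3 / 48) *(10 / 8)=0.08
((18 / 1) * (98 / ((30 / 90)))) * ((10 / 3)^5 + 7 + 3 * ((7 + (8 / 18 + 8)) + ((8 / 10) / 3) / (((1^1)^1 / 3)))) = 111272336 / 45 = 2472718.58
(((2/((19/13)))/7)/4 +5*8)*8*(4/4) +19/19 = 42745/133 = 321.39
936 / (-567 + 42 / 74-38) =-8658 / 5591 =-1.55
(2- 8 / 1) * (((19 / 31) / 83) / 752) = -57 / 967448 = -0.00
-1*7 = -7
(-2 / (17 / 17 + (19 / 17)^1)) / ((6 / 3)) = -17 / 36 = -0.47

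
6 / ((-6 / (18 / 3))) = -6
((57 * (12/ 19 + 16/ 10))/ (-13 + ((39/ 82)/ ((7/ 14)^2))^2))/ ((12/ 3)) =-267279/ 78845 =-3.39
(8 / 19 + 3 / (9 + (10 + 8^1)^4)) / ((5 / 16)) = 4479664 / 3324525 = 1.35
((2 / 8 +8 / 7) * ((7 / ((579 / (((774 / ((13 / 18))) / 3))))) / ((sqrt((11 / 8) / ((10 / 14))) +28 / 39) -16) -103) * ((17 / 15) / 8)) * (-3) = 30019977 * sqrt(770) / 54393278780 +186236949577731 / 3046023611680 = 61.16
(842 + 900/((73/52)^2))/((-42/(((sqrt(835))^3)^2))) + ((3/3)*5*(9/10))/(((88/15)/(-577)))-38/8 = -354557753804181479/19695984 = -18001525275.62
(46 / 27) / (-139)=-46 / 3753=-0.01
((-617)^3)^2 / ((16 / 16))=55171016309022769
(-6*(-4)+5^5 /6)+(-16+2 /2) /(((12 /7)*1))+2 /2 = 6445 /12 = 537.08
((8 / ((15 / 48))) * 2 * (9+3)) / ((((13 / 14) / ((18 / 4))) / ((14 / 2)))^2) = 597445632 / 845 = 707036.25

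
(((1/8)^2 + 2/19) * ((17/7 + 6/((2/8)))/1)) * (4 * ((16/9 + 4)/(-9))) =-16835/2052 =-8.20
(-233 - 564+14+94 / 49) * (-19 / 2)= 727187 / 98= 7420.28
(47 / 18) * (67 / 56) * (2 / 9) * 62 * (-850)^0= 97619 / 2268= 43.04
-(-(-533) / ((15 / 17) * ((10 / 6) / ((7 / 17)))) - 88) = -61.24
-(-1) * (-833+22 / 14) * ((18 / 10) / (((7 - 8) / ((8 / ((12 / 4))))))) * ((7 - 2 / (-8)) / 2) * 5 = 506340 / 7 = 72334.29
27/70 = 0.39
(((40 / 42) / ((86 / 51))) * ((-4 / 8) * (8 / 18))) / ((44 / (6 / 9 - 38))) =1360 / 12771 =0.11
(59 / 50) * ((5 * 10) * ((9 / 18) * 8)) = 236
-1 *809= -809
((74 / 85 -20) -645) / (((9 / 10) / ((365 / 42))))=-6868205 / 1071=-6412.89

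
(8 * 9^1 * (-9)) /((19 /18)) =-11664 /19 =-613.89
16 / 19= 0.84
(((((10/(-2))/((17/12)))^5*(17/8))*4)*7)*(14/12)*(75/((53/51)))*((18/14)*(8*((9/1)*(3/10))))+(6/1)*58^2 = -19835208308424/260389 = -76175292.77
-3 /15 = -1 /5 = -0.20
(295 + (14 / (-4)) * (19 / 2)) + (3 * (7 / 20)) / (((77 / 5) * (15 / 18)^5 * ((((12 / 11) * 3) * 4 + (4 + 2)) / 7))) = 16363263 / 62500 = 261.81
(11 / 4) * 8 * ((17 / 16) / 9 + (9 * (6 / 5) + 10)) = 460.20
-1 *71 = -71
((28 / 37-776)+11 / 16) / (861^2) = -458537 / 438862032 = -0.00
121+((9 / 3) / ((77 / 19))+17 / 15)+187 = 357904 / 1155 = 309.87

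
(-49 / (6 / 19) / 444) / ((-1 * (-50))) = -0.01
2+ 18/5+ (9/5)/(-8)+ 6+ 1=99/8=12.38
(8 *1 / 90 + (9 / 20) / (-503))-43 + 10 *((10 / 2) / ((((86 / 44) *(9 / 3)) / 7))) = 16.78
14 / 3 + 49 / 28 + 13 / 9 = 283 / 36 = 7.86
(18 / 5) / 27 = 2 / 15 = 0.13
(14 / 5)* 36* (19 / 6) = 319.20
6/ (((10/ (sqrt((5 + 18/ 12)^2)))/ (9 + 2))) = 429/ 10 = 42.90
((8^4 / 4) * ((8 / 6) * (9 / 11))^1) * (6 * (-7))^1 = -516096 / 11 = -46917.82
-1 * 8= -8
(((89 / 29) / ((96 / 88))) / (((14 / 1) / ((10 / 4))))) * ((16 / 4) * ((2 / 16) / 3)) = 4895 / 58464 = 0.08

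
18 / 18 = 1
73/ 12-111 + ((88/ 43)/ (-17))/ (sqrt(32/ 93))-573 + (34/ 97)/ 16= -1578139/ 2328-11 * sqrt(186)/ 731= -678.10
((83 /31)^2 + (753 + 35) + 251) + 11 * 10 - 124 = 991914 /961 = 1032.17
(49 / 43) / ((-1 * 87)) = -49 / 3741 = -0.01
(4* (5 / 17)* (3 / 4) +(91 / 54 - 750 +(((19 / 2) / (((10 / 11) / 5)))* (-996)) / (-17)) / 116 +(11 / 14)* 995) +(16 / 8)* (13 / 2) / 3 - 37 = 573925871 / 745416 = 769.94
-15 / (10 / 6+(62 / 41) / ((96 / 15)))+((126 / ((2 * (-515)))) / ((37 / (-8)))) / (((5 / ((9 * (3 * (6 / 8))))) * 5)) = -2804873706 / 356804875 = -7.86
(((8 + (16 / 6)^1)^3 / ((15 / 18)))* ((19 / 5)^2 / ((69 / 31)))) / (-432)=-45838336 / 2095875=-21.87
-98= -98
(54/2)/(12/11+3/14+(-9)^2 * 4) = 1386/16699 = 0.08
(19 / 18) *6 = 6.33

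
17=17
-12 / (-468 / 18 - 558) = 3 / 146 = 0.02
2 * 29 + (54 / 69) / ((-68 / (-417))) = 49109 / 782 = 62.80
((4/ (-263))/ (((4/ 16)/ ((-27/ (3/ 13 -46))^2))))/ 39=-0.00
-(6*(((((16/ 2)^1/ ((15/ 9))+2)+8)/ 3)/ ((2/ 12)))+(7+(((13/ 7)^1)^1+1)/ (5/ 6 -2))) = -44627/ 245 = -182.15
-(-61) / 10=61 / 10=6.10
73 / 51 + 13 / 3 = 98 / 17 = 5.76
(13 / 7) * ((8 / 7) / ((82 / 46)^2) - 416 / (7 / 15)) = -136307704 / 82369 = -1654.84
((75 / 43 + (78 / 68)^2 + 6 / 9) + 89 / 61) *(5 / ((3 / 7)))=1650994135 / 27289692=60.50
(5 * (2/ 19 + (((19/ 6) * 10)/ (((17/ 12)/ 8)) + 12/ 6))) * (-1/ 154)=-146100/ 24871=-5.87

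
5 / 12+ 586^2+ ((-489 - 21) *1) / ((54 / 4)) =12360911 / 36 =343358.64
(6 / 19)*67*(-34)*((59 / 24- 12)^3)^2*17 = -2792450860739468923 / 302579712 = -9228810624.09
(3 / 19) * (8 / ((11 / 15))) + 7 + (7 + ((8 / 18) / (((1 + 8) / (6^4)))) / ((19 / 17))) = 15254 / 209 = 72.99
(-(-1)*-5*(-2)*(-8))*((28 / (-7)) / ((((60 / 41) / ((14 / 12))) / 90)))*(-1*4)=-91840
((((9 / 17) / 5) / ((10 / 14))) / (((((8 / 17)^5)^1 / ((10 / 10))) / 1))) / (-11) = -5261823 / 9011200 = -0.58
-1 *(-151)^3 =3442951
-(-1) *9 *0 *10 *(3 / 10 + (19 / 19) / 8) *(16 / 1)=0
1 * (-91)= -91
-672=-672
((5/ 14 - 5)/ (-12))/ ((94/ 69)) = 1495/ 5264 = 0.28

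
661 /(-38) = -661 /38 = -17.39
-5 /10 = -1 /2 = -0.50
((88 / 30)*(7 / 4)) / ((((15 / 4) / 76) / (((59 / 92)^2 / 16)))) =5092703 / 1904400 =2.67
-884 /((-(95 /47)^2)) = 1952756 /9025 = 216.37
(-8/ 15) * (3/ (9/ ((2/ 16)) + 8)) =-1/ 50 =-0.02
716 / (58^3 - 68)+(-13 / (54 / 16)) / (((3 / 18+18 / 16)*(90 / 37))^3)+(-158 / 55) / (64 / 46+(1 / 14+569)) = -0.13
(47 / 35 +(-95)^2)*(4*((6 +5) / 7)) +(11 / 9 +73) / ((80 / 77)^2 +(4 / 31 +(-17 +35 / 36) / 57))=4868304135854632 / 85683852205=56817.05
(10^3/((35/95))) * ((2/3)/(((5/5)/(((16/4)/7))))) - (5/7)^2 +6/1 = 152807/147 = 1039.50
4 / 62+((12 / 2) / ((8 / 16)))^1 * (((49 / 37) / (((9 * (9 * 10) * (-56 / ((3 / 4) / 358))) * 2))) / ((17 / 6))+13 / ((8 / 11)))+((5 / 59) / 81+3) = 217.57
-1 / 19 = -0.05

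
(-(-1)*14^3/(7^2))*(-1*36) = -2016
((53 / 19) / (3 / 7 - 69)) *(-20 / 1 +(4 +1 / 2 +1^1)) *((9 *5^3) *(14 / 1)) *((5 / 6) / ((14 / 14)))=9414125 / 1216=7741.88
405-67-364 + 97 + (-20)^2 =471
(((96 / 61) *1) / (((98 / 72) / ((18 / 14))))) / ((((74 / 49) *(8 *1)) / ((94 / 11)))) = 182736 / 173789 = 1.05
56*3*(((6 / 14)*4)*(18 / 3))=1728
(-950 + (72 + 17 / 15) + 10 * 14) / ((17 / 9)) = -390.11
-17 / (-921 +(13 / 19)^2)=6137 / 332312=0.02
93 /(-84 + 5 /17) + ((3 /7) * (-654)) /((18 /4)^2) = -1340459 /89649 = -14.95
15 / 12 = 5 / 4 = 1.25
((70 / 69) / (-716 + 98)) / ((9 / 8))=-280 / 191889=-0.00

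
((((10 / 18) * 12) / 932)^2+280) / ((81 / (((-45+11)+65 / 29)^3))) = -3958472102949115 / 35749469367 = -110728.14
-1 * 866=-866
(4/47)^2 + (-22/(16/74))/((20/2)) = -898423/88360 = -10.17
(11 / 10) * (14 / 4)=77 / 20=3.85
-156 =-156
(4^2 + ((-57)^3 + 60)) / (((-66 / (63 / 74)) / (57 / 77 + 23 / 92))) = 2364.61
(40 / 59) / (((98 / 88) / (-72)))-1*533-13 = -1705206 / 2891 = -589.83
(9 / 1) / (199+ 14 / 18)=81 / 1798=0.05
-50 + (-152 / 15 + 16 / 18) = -2666 / 45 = -59.24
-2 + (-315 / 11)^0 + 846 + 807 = 1652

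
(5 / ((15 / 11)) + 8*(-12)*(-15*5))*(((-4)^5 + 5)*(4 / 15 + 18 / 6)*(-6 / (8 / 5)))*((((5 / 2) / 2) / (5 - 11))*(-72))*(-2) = -5395294205 / 2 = -2697647102.50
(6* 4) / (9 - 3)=4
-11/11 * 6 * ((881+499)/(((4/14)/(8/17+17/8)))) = -2557485/34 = -75220.15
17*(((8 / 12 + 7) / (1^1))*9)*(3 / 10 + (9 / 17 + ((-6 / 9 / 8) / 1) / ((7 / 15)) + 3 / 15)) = 27945 / 28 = 998.04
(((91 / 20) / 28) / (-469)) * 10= -13 / 3752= -0.00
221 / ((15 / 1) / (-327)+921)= 24089 / 100384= 0.24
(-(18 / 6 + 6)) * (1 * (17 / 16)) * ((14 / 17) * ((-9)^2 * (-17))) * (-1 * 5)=-54219.38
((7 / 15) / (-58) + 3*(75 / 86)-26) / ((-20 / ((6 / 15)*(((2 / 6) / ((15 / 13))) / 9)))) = 5688059 / 378776250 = 0.02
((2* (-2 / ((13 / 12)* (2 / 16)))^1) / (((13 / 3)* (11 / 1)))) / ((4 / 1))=-288 / 1859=-0.15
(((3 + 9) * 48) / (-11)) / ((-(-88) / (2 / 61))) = -144 / 7381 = -0.02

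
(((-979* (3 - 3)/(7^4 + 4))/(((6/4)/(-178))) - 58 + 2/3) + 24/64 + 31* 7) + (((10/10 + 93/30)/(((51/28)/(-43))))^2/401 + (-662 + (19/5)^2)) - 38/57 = -464.82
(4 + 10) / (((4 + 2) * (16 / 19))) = 133 / 48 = 2.77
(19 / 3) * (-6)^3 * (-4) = 5472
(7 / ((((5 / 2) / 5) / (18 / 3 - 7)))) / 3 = -14 / 3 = -4.67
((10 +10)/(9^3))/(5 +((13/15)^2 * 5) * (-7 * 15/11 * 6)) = -220/1684719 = -0.00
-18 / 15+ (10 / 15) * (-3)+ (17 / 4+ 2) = 3.05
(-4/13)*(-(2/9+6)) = 224/117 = 1.91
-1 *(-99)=99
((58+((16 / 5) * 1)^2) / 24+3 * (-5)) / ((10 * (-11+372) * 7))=-521 / 1083000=-0.00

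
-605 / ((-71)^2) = -605 / 5041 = -0.12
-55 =-55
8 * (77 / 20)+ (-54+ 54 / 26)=-1373 / 65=-21.12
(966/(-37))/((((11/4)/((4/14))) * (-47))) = 1104/19129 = 0.06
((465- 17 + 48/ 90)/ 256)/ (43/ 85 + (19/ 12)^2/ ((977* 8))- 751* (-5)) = 167618028/ 359281166557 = 0.00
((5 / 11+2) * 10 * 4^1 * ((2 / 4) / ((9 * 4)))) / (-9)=-5 / 33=-0.15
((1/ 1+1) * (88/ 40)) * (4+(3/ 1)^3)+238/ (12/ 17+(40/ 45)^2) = 60871/ 206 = 295.49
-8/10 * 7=-28/5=-5.60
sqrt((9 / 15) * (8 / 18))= 2 * sqrt(15) / 15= 0.52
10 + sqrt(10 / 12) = sqrt(30) / 6 + 10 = 10.91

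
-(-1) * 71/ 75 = 0.95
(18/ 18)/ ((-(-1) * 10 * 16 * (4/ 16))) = 1/ 40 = 0.02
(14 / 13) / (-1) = -14 / 13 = -1.08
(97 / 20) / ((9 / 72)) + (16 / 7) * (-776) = -60722 / 35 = -1734.91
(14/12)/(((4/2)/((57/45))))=133/180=0.74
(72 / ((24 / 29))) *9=783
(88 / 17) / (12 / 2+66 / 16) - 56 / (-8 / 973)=9379451 / 1377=6811.51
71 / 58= 1.22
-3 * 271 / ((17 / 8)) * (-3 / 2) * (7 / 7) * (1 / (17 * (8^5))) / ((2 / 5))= 12195 / 4734976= 0.00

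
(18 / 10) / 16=9 / 80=0.11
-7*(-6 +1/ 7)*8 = 328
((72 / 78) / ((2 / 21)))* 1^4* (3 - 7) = -38.77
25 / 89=0.28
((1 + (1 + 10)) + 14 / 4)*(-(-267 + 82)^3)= 98140187.50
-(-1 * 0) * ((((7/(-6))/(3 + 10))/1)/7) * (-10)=0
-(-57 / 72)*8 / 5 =19 / 15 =1.27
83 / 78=1.06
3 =3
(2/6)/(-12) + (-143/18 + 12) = 145/36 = 4.03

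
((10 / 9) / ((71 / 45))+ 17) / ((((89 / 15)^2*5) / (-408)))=-41.04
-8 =-8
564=564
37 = 37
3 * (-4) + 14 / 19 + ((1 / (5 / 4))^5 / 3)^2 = -18788670806 / 1669921875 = -11.25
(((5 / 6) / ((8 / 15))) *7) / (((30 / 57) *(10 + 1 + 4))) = 133 / 96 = 1.39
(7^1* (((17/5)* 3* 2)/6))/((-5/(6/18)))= -119/75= -1.59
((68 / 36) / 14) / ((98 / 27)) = 51 / 1372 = 0.04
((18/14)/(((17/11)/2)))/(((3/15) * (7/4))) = 3960/833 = 4.75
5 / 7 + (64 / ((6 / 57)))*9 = 38309 / 7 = 5472.71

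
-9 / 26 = -0.35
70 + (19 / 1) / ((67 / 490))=14000 / 67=208.96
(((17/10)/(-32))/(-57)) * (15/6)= 17/7296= 0.00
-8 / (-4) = 2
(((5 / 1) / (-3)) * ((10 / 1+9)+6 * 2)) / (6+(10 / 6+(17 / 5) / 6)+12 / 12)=-1550 / 277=-5.60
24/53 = 0.45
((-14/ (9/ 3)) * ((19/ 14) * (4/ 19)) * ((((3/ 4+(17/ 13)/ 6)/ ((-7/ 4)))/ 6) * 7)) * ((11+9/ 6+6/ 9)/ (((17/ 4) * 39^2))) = 47716/ 27227421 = 0.00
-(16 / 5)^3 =-4096 / 125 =-32.77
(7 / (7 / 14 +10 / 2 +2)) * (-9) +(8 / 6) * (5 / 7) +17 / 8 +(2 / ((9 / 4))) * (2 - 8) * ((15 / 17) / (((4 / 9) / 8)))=-1285607 / 14280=-90.03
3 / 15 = 1 / 5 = 0.20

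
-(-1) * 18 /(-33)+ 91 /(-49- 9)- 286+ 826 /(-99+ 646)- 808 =-382001599 /348986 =-1094.60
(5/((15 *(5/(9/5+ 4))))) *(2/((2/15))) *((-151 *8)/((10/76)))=-1331216/25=-53248.64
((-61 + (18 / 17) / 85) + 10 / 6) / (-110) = 128578 / 238425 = 0.54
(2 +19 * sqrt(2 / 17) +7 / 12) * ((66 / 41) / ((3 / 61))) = 20801 / 246 +25498 * sqrt(34) / 697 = 297.87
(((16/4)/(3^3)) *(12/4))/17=4/153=0.03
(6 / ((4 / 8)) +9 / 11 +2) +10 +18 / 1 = 471 / 11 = 42.82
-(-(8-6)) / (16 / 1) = 1 / 8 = 0.12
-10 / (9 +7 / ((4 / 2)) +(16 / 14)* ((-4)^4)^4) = -140 / 68719476911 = -0.00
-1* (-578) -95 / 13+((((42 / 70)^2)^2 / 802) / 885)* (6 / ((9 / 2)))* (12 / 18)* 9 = 548519129529 / 961146875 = 570.69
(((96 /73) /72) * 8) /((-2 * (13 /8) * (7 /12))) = -0.08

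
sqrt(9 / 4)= 3 / 2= 1.50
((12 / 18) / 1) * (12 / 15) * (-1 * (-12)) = 6.40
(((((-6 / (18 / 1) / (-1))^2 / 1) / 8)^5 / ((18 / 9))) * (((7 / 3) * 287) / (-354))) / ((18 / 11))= -0.00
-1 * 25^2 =-625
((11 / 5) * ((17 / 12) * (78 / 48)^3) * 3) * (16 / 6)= 410839 / 3840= 106.99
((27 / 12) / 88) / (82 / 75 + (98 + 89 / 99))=0.00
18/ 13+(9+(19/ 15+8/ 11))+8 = 43712/ 2145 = 20.38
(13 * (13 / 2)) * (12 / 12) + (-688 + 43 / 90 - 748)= -60796 / 45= -1351.02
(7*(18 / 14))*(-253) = -2277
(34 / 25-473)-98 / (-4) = -22357 / 50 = -447.14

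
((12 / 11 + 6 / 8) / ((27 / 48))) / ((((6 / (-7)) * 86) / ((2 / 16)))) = -21 / 3784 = -0.01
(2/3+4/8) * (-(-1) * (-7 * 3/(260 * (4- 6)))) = 49/1040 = 0.05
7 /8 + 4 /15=137 /120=1.14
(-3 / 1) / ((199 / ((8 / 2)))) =-12 / 199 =-0.06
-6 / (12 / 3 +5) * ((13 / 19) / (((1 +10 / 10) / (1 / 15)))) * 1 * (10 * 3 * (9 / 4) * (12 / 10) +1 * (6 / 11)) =-3887 / 3135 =-1.24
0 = 0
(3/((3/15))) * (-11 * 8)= -1320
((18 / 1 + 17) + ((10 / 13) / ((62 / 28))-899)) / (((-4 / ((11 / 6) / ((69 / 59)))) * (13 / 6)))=56471437 / 361491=156.22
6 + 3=9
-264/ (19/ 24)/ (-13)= 6336/ 247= 25.65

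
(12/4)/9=0.33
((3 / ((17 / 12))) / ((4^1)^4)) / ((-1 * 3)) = -3 / 1088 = -0.00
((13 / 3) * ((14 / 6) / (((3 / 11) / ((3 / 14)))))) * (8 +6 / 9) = 1859 / 27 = 68.85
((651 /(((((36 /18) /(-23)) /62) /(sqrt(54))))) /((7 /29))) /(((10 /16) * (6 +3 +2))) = -46151064 * sqrt(6) /55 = -2055391.96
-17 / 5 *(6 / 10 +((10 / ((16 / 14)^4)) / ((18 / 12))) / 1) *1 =-1177097 / 76800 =-15.33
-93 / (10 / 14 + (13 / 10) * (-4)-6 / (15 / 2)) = 651 / 37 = 17.59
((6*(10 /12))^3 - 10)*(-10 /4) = -575 /2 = -287.50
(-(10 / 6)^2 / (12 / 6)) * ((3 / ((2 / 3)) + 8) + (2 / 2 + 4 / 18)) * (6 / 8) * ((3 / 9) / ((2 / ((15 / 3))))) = -30875 / 2592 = -11.91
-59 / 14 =-4.21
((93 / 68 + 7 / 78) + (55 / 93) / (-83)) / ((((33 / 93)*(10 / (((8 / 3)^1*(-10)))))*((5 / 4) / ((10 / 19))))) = -52778800 / 11501061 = -4.59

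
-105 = -105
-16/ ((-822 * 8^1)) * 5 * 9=15/ 137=0.11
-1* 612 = -612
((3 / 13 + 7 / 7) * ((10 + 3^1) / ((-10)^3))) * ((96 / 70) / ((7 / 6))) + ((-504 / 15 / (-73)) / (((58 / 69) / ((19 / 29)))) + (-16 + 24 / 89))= -2575340780252 / 167334295625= -15.39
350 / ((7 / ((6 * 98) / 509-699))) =-17760150 / 509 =-34892.24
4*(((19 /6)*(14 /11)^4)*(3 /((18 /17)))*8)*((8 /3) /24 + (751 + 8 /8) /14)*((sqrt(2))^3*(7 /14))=48087743872*sqrt(2) /1185921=57344.75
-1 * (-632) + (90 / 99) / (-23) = 159886 / 253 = 631.96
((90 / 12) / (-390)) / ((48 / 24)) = -1 / 104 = -0.01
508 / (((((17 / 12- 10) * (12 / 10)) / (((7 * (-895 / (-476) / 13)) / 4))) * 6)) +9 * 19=168.92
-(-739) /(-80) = -739 /80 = -9.24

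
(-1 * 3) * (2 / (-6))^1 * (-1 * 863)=-863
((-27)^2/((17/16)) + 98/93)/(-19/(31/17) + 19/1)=80.08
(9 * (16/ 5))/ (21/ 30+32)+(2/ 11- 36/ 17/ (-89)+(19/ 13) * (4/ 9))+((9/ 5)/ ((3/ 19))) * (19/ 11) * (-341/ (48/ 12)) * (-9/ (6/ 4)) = 21381108796241/ 2122481790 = 10073.64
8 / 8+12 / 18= 5 / 3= 1.67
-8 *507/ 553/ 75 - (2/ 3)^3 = -147104/ 373275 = -0.39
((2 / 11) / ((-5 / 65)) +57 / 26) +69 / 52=661 / 572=1.16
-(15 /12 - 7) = 23 /4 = 5.75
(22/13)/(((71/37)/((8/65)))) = 6512/59995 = 0.11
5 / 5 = 1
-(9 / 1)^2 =-81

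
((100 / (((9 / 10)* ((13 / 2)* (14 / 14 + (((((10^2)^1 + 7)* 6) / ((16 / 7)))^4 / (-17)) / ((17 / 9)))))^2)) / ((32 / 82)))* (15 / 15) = 5745124415897600 / 28823141152608914632381496889201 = 0.00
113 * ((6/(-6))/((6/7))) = -791/6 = -131.83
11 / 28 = 0.39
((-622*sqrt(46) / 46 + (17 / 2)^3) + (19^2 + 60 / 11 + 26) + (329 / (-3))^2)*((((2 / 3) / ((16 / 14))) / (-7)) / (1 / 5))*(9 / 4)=-51612095 / 4224 + 4665*sqrt(46) / 368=-12132.80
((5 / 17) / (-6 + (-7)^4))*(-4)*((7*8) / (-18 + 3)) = 224 / 122145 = 0.00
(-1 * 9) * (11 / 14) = -99 / 14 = -7.07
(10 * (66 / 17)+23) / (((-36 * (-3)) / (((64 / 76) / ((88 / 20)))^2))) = 420400 / 20049579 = 0.02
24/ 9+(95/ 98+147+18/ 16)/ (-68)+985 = 78806393/ 79968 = 985.47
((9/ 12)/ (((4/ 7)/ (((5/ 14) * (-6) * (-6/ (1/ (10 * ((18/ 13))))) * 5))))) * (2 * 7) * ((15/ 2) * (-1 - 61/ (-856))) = -2535553125/ 22256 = -113926.72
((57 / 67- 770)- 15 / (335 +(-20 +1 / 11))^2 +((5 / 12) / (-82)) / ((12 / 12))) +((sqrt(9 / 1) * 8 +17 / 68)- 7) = -751.90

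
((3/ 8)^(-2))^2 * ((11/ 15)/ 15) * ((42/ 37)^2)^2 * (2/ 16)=216358912/ 421686225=0.51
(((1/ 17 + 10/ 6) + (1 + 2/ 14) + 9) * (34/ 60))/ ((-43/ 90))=-4237/ 301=-14.08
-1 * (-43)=43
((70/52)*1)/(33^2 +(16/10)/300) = 13125/10617802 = 0.00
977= 977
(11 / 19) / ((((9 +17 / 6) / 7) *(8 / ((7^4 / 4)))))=554631 / 21584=25.70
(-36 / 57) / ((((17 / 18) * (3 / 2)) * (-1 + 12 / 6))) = -144 / 323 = -0.45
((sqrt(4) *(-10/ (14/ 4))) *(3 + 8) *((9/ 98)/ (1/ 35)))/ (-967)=9900/ 47383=0.21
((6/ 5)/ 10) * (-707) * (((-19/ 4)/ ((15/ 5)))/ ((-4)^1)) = -13433/ 400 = -33.58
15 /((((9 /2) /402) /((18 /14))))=12060 /7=1722.86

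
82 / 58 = 41 / 29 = 1.41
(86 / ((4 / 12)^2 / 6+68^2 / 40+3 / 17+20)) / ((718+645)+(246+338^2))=394740 / 72211059047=0.00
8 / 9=0.89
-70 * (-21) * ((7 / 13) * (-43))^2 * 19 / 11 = 2530485930 / 1859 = 1361208.14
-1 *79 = -79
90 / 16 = 45 / 8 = 5.62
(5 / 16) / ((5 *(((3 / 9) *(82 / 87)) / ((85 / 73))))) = 22185 / 95776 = 0.23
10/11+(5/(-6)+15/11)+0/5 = 95/66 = 1.44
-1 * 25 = -25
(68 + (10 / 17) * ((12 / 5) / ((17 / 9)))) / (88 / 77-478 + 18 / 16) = -1112608 / 7699249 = -0.14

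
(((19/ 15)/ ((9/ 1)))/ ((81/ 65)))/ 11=247/ 24057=0.01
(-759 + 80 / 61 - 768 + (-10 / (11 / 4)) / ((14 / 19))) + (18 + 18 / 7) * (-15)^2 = 2078723 / 671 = 3097.95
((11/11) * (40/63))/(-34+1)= -40/2079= -0.02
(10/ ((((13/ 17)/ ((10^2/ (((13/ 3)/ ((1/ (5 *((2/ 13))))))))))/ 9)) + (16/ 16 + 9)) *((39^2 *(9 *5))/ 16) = 15146746.88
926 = 926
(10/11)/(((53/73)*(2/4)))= 1460/583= 2.50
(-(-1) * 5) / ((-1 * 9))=-5 / 9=-0.56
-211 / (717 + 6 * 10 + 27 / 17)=-3587 / 13236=-0.27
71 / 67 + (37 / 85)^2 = 604698 / 484075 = 1.25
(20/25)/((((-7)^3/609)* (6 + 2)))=-87/490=-0.18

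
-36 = -36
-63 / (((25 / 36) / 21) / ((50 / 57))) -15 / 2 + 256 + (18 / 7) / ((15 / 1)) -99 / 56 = -7577033 / 5320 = -1424.25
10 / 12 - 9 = -49 / 6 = -8.17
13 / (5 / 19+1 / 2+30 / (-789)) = 129922 / 7247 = 17.93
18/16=9/8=1.12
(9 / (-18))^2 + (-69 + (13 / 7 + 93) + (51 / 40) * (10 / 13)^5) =26.45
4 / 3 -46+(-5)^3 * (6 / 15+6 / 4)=-1693 / 6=-282.17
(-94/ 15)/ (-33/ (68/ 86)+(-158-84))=3196/ 144705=0.02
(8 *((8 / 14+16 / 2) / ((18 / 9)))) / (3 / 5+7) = 600 / 133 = 4.51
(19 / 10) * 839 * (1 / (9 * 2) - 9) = -2566501 / 180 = -14258.34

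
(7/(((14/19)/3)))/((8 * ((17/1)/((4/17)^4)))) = 912/1419857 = 0.00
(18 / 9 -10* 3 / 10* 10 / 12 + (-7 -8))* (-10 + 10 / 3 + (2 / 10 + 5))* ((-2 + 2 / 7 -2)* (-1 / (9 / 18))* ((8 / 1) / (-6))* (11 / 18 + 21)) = -13795496 / 2835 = -4866.14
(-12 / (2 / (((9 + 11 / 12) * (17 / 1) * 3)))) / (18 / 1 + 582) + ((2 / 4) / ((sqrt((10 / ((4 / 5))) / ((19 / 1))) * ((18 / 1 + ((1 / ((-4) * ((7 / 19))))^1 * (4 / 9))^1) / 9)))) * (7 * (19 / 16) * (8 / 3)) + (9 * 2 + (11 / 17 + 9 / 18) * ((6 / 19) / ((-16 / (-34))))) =25137 * sqrt(38) / 22300 + 104213 / 7600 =20.66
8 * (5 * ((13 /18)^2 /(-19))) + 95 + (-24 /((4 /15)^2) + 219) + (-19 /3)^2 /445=-33568823 /1369710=-24.51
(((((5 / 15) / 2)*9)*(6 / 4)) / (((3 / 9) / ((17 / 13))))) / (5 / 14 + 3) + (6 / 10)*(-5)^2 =21543 / 1222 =17.63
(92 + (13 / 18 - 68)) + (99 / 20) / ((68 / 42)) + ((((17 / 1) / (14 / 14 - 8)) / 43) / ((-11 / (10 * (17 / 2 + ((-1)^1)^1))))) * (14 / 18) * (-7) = 74346203 / 2894760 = 25.68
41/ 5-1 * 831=-4114/ 5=-822.80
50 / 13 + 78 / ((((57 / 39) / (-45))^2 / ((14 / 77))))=694230850 / 51623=13448.09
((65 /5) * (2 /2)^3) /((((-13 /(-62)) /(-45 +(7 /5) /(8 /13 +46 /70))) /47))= -74068052 /579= -127924.10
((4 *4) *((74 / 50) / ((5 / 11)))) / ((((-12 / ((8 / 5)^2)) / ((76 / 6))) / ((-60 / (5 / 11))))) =174209024 / 9375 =18582.30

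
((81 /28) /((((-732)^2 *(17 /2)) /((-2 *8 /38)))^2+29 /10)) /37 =0.00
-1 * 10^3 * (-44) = 44000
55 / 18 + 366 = 6643 / 18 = 369.06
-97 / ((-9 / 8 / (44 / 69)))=34144 / 621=54.98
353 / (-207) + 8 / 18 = -29 / 23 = -1.26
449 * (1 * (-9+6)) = -1347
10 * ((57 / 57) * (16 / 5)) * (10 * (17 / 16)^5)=7099285 / 16384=433.31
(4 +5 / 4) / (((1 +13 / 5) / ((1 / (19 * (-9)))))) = -35 / 4104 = -0.01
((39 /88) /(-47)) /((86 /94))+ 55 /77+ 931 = 24678975 /26488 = 931.70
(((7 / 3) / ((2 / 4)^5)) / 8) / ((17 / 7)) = 196 / 51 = 3.84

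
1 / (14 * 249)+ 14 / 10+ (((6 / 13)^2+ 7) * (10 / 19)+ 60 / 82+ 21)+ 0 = 61791793087 / 2294676930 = 26.93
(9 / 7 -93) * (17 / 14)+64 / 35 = -26837 / 245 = -109.54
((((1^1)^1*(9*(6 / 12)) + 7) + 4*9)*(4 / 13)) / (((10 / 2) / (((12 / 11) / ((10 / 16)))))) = 3648 / 715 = 5.10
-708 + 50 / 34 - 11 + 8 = -12062 / 17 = -709.53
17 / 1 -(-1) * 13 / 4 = 81 / 4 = 20.25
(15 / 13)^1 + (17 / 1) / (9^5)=885956 / 767637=1.15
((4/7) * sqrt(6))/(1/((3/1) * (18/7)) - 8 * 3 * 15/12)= -216 * sqrt(6)/11291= -0.05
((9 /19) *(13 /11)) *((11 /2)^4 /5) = 155727 /1520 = 102.45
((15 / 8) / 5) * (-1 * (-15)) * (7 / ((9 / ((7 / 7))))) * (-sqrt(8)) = -35 * sqrt(2) / 4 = -12.37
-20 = -20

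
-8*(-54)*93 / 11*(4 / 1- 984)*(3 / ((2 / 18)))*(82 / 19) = -87170670720 / 209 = -417084548.90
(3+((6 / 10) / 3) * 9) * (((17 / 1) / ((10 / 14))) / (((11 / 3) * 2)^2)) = 6426 / 3025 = 2.12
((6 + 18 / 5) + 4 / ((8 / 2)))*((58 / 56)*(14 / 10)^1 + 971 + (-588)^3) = -215494289523 / 100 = -2154942895.23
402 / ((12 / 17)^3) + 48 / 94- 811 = 4500253 / 13536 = 332.47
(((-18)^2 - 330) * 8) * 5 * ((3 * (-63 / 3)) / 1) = 15120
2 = 2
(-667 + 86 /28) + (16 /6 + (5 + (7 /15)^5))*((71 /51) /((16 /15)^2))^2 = -5838551473333 /8949104640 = -652.42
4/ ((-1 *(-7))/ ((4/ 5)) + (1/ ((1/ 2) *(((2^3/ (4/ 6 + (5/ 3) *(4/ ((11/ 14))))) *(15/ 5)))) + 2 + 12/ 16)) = 198/ 607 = 0.33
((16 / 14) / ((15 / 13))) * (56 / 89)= 0.62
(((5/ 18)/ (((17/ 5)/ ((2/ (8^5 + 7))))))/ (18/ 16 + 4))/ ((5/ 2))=16/ 41119515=0.00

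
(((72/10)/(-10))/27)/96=-1/3600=-0.00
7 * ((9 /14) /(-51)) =-3 /34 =-0.09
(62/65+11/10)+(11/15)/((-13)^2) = 2087/1014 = 2.06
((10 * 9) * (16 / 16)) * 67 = 6030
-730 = -730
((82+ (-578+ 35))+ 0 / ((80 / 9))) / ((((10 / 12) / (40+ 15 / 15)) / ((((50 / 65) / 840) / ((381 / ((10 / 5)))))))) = -18901 / 173355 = -0.11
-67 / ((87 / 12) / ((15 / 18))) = -670 / 87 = -7.70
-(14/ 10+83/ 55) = -32/ 11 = -2.91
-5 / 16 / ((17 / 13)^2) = -845 / 4624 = -0.18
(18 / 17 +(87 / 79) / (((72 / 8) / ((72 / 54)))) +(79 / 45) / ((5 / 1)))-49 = -4777076 / 100725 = -47.43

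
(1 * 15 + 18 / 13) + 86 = 102.38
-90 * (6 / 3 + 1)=-270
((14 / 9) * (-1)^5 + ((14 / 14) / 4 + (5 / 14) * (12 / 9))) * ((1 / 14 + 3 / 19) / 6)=-671 / 21168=-0.03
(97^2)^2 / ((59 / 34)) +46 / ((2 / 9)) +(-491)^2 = 3024231546 / 59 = 51258161.80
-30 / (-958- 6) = 15 / 482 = 0.03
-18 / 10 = -9 / 5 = -1.80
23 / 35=0.66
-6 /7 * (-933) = 5598 /7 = 799.71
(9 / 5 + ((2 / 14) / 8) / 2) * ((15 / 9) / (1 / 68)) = 17221 / 84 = 205.01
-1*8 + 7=-1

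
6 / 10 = 3 / 5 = 0.60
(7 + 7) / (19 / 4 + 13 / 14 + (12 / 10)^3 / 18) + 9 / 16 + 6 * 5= 10667179 / 323376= 32.99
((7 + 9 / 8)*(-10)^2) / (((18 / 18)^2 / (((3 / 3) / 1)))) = 1625 / 2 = 812.50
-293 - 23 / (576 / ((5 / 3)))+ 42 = -433843 / 1728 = -251.07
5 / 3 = 1.67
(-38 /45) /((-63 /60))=152 /189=0.80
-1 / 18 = -0.06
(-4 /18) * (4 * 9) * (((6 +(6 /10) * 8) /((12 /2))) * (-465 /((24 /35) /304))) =2968560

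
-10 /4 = -5 /2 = -2.50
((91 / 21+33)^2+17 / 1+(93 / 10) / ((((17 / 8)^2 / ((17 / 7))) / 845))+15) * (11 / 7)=66588544 / 7497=8882.03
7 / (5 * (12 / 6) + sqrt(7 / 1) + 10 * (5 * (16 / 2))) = 2870 / 168093-7 * sqrt(7) / 168093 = 0.02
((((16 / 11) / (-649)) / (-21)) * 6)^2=1024 / 2497300729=0.00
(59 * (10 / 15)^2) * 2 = 472 / 9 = 52.44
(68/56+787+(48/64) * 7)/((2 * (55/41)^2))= 37346777/169400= 220.47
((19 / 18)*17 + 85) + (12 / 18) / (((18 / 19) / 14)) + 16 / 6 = 6235 / 54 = 115.46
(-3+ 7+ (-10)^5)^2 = 9999200016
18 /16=9 /8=1.12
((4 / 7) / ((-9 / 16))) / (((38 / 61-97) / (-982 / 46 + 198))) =15861952 / 8518671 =1.86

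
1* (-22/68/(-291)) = 0.00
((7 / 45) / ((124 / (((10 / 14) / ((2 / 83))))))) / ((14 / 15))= 415 / 10416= 0.04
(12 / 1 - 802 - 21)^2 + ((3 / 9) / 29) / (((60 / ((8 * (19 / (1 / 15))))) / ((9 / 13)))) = 247960931 / 377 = 657721.30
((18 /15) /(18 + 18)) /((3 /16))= 8 /45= 0.18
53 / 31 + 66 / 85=6551 / 2635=2.49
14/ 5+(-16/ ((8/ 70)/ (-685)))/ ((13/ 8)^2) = 30690366/ 845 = 36319.96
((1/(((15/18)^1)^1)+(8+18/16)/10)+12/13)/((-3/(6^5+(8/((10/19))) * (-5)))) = -1215445/156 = -7791.31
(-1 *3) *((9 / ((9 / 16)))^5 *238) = -748683264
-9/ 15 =-3/ 5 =-0.60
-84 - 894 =-978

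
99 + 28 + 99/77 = 128.29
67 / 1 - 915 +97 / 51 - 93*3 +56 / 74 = -2121632 / 1887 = -1124.34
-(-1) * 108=108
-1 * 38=-38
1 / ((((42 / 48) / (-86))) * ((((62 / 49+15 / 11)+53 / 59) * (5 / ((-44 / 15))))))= 68762848 / 4206375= 16.35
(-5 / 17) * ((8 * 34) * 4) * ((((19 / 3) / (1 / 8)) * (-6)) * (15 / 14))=729600 / 7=104228.57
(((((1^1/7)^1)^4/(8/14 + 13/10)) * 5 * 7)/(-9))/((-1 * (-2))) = -25/57771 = -0.00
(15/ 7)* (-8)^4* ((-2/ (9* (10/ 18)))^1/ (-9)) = 8192/ 21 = 390.10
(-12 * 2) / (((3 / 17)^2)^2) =-668168 / 27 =-24746.96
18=18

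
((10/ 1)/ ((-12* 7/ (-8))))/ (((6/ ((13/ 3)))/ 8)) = 5.50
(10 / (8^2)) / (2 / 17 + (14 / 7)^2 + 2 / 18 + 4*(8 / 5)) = 3825 / 260192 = 0.01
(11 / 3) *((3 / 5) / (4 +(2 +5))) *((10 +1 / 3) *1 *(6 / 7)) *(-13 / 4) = -403 / 70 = -5.76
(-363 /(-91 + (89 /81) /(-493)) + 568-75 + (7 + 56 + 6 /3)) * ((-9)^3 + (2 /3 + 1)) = -742703055855 /1816996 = -408753.27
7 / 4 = 1.75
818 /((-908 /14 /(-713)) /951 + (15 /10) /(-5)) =-38825887380 /14234783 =-2727.54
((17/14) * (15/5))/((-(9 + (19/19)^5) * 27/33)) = -187/420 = -0.45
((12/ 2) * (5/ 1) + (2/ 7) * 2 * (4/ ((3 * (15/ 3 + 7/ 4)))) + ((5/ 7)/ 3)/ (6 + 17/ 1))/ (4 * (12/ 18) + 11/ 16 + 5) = 6285392/ 1743147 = 3.61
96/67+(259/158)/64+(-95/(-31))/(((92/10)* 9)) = 6501576985/4347543168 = 1.50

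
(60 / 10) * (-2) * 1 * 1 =-12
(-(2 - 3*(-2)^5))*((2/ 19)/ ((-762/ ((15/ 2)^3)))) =55125/ 9652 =5.71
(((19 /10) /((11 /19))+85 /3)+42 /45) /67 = 10741 /22110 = 0.49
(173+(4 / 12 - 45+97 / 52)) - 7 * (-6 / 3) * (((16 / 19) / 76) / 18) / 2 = 21997541 / 168948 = 130.20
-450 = -450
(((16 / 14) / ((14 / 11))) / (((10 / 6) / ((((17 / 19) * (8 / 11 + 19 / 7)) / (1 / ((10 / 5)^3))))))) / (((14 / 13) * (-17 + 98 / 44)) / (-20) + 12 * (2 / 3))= 1268608 / 840693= 1.51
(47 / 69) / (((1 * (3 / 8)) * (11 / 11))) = 376 / 207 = 1.82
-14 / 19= -0.74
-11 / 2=-5.50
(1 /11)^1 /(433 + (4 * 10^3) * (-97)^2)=1 /414000763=0.00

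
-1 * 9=-9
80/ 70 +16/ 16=15/ 7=2.14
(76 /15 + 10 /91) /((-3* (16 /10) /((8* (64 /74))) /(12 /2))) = -452224 /10101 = -44.77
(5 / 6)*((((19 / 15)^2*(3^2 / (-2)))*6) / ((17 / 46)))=-8303 / 85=-97.68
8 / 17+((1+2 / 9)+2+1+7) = 1789 / 153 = 11.69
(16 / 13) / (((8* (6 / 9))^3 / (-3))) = -81 / 3328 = -0.02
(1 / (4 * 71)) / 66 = 1 / 18744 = 0.00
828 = 828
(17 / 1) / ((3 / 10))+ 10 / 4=355 / 6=59.17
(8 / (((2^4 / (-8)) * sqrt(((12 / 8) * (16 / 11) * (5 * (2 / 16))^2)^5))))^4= 7129624985840694329344 / 5631351470947265625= 1266.06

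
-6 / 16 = -3 / 8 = -0.38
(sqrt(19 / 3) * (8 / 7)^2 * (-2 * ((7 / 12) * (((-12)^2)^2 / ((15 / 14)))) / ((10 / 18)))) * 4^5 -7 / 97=-136798419.40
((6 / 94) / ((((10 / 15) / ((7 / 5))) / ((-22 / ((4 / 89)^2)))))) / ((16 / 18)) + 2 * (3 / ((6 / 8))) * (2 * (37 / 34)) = -830952029 / 511360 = -1624.98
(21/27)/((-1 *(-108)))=7/972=0.01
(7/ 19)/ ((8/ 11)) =77/ 152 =0.51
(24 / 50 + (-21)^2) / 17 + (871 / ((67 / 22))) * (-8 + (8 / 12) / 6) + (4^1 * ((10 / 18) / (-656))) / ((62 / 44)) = -2409456221 / 1080350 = -2230.26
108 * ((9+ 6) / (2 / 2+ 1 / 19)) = 1539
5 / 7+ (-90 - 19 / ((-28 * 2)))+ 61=-1565 / 56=-27.95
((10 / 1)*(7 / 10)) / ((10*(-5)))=-7 / 50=-0.14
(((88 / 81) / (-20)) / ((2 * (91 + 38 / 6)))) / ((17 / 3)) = -11 / 223380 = -0.00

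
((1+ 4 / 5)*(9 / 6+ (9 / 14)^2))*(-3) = -10.33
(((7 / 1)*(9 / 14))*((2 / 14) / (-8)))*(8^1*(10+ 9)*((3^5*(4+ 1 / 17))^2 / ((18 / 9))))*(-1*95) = 4566994034805 / 8092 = 564383840.19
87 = 87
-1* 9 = -9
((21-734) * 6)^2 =18301284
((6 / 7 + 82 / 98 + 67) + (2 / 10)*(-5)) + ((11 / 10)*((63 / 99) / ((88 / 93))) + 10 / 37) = 109612983 / 1595440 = 68.70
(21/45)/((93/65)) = 91/279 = 0.33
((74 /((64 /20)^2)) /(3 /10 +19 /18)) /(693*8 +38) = 41625 /43584256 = 0.00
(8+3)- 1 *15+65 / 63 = -187 / 63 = -2.97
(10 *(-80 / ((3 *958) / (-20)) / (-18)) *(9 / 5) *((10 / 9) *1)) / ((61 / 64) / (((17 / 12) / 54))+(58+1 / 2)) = -1088000 / 166796901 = -0.01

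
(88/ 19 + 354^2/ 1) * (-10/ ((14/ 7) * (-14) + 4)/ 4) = 2976365/ 228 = 13054.23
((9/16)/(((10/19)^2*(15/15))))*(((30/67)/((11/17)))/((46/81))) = 13421619/5424320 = 2.47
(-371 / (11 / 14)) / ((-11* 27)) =5194 / 3267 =1.59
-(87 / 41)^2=-7569 / 1681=-4.50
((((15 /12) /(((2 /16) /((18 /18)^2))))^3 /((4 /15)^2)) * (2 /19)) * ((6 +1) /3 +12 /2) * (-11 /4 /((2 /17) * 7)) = -43828125 /1064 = -41191.85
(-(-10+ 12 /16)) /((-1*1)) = -37 /4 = -9.25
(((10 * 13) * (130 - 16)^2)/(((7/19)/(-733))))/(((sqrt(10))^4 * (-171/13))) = 89439194/35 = 2555405.54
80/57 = 1.40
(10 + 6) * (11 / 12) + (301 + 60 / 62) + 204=48419 / 93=520.63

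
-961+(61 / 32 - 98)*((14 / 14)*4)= -10763 / 8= -1345.38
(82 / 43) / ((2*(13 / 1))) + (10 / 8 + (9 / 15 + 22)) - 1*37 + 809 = 8898423 / 11180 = 795.92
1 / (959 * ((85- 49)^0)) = 1 / 959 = 0.00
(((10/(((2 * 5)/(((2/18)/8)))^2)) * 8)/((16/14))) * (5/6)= 7/62208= 0.00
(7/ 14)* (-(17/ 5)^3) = -4913/ 250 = -19.65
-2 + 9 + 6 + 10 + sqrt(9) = 26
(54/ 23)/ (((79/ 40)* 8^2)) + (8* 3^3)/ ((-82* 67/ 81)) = -63209619/ 19965196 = -3.17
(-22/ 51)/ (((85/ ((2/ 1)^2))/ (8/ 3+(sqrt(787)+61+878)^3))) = -219160392176/ 13005 - 46568720 * sqrt(787)/ 867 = -18358834.31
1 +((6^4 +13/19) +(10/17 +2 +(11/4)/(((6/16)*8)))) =5043409/3876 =1301.19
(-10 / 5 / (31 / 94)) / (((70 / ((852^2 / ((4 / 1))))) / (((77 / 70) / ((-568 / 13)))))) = 4294719 / 10850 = 395.83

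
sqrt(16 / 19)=4* sqrt(19) / 19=0.92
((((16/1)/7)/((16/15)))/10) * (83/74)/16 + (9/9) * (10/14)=1727/2368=0.73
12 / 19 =0.63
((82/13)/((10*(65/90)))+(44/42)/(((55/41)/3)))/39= 19024/230685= 0.08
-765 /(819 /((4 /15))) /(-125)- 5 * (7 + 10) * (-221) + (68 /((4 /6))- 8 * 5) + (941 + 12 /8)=1350633511 /68250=19789.50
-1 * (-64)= 64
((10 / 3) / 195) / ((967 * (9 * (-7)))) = -2 / 7127757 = -0.00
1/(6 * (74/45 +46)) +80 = 343055/4288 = 80.00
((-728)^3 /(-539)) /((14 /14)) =7874048 /11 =715822.55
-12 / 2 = -6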